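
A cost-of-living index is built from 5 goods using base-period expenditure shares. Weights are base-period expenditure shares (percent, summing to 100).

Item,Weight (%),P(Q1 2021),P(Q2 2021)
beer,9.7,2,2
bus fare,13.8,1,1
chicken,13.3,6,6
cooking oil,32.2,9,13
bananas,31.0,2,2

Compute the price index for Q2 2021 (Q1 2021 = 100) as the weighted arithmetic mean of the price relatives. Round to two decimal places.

114.31

beer: 9.7 × (2/2) = 9.7 × 1.000000 = 9.7000
bus fare: 13.8 × (1/1) = 13.8 × 1.000000 = 13.8000
chicken: 13.3 × (6/6) = 13.3 × 1.000000 = 13.3000
cooking oil: 32.2 × (13/9) = 32.2 × 1.444444 = 46.5111
bananas: 31.0 × (2/2) = 31.0 × 1.000000 = 31.0000
Index = Σ wᵢ·(p₁ᵢ/p₀ᵢ) = 9.7000 + 13.8000 + 13.3000 + 46.5111 + 31.0000 = 114.3111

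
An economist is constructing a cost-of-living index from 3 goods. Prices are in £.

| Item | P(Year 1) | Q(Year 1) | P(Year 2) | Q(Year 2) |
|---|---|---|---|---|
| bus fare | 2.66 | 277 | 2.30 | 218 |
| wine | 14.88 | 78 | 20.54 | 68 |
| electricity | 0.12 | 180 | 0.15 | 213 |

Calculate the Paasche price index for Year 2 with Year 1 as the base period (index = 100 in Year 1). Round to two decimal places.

Paasche price index uses current-period quantities as weights.
ΣP(Year 2)·Q(Year 2) = 2.30×218 + 20.54×68 + 0.15×213 = 501.4 + 1396.72 + 31.95 = 1930.07
ΣP(Year 1)·Q(Year 2) = 2.66×218 + 14.88×68 + 0.12×213 = 579.88 + 1011.84 + 25.56 = 1617.28
Index = 1930.07 / 1617.28 × 100 = 119.3405

119.34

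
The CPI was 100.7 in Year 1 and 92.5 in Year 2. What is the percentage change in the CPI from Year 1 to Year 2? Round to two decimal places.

Change = (92.5 − 100.7) / 100.7 × 100
       = -8.2 / 100.7 × 100 = -8.1430%

-8.14%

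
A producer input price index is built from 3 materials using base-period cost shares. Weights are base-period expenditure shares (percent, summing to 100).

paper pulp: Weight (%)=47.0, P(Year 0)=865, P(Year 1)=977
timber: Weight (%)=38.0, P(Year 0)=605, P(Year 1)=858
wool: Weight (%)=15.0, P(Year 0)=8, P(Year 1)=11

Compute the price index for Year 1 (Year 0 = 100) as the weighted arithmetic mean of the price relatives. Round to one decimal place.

127.6

paper pulp: 47.0 × (977/865) = 47.0 × 1.129480 = 53.0855
timber: 38.0 × (858/605) = 38.0 × 1.418182 = 53.8909
wool: 15.0 × (11/8) = 15.0 × 1.375000 = 20.6250
Index = Σ wᵢ·(p₁ᵢ/p₀ᵢ) = 53.0855 + 53.8909 + 20.6250 = 127.6015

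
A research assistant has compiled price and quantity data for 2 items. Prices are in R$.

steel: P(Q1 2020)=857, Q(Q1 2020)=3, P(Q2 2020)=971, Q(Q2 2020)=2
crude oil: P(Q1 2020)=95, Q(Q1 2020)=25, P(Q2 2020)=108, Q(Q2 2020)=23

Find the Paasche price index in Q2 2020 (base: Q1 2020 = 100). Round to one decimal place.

Paasche price index uses current-period quantities as weights.
ΣP(Q2 2020)·Q(Q2 2020) = 971×2 + 108×23 = 1942 + 2484 = 4426
ΣP(Q1 2020)·Q(Q2 2020) = 857×2 + 95×23 = 1714 + 2185 = 3899
Index = 4426 / 3899 × 100 = 113.5163

113.5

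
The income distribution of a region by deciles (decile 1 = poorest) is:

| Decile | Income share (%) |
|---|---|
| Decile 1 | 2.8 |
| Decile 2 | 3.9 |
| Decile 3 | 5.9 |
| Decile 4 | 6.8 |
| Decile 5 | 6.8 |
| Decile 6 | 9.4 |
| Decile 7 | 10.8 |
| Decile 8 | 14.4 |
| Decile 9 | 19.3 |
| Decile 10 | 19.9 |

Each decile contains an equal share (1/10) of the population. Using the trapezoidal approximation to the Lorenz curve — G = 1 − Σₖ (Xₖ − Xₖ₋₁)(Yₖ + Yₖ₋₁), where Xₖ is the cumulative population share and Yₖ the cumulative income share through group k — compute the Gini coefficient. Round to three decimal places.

0.319

Cumulative income shares Yₖ: 0.0280, 0.0670, 0.1260, 0.1940, 0.2620, 0.3560, 0.4640, 0.6080, 0.8010, 1.0000
Σ (Xₖ−Xₖ₋₁)(Yₖ+Yₖ₋₁) = (1/10)(0.0280+0.0000) + (1/10)(0.0670+0.0280) + (1/10)(0.1260+0.0670) + (1/10)(0.1940+0.1260) + (1/10)(0.2620+0.1940) + (1/10)(0.3560+0.2620) + (1/10)(0.4640+0.3560) + (1/10)(0.6080+0.4640) + (1/10)(0.8010+0.6080) + (1/10)(1.0000+0.8010)
  = 0.0028 + 0.0095 + 0.0193 + 0.0320 + 0.0456 + 0.0618 + 0.0820 + 0.1072 + 0.1409 + 0.1801 = 0.6812
G = 1 − 0.6812 = 0.3188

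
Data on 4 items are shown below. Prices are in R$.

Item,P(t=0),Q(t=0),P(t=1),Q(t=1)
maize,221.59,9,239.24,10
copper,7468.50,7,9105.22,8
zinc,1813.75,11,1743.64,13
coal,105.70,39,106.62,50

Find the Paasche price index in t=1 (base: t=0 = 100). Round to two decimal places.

113.66

Paasche price index uses current-period quantities as weights.
ΣP(t=1)·Q(t=1) = 239.24×10 + 9105.22×8 + 1743.64×13 + 106.62×50 = 2392.4 + 72841.76 + 22667.32 + 5331 = 103232.48
ΣP(t=0)·Q(t=1) = 221.59×10 + 7468.50×8 + 1813.75×13 + 105.70×50 = 2215.9 + 59748 + 23578.75 + 5285 = 90827.65
Index = 103232.48 / 90827.65 × 100 = 113.6575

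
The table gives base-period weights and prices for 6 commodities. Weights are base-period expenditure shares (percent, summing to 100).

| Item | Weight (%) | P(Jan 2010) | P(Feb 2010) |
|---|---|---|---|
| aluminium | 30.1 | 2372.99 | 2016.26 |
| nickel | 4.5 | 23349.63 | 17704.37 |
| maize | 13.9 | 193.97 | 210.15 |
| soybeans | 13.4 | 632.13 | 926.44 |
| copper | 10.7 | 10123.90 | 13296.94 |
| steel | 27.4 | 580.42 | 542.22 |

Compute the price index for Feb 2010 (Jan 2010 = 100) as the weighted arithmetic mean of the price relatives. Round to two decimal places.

103.34

aluminium: 30.1 × (2016.26/2372.99) = 30.1 × 0.849671 = 25.5751
nickel: 4.5 × (17704.37/23349.63) = 4.5 × 0.758229 = 3.4120
maize: 13.9 × (210.15/193.97) = 13.9 × 1.083415 = 15.0595
soybeans: 13.4 × (926.44/632.13) = 13.4 × 1.465585 = 19.6388
copper: 10.7 × (13296.94/10123.90) = 10.7 × 1.313421 = 14.0536
steel: 27.4 × (542.22/580.42) = 27.4 × 0.934186 = 25.5967
Index = Σ wᵢ·(p₁ᵢ/p₀ᵢ) = 25.5751 + 3.4120 + 15.0595 + 19.6388 + 14.0536 + 25.5967 = 103.3357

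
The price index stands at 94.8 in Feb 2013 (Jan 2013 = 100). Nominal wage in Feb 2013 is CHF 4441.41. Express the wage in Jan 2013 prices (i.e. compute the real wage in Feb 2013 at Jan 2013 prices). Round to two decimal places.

Real = Nominal ÷ (Index/100) = 4441.41 ÷ (94.8/100)
     = 4441.41 ÷ 0.948 = 4685.0316

4685.03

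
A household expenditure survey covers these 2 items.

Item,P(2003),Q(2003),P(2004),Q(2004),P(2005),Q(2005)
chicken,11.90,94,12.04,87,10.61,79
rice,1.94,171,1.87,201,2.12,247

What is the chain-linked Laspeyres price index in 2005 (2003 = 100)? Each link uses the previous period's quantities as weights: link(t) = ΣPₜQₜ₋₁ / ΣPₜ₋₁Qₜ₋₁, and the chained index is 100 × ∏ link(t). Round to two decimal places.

Link 2003→2004:
ΣP(2004)Q(2003) = 12.04×94 + 1.87×171 = 1131.76 + 319.77 = 1451.53
ΣP(2003)Q(2003) = 11.90×94 + 1.94×171 = 1118.6 + 331.74 = 1450.34
link = 1451.53/1450.34 = 1.000820
Link 2004→2005:
ΣP(2005)Q(2004) = 10.61×87 + 2.12×201 = 923.07 + 426.12 = 1349.19
ΣP(2004)Q(2004) = 12.04×87 + 1.87×201 = 1047.48 + 375.87 = 1423.35
link = 1349.19/1423.35 = 0.947898
Chained index = 100 × 1.000820 × 0.947898 = 94.8675

94.87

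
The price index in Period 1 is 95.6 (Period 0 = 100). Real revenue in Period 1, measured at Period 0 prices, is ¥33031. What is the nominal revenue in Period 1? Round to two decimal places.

31577.64

Nominal = Real × (Index/100) = 33031 × (95.6/100)
        = 33031 × 0.956 = 31577.6360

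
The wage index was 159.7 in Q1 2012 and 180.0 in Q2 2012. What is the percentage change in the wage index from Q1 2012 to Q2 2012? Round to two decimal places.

Change = (180.0 − 159.7) / 159.7 × 100
       = 20.3 / 159.7 × 100 = 12.7113%

12.71%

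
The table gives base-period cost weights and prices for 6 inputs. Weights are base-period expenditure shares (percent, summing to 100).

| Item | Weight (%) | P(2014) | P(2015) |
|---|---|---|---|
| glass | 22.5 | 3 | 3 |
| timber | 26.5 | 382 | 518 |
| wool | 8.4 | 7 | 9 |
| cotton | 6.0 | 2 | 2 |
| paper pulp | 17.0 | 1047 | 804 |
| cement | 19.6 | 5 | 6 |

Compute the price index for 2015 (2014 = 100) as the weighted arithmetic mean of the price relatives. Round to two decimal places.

111.81

glass: 22.5 × (3/3) = 22.5 × 1.000000 = 22.5000
timber: 26.5 × (518/382) = 26.5 × 1.356021 = 35.9346
wool: 8.4 × (9/7) = 8.4 × 1.285714 = 10.8000
cotton: 6.0 × (2/2) = 6.0 × 1.000000 = 6.0000
paper pulp: 17.0 × (804/1047) = 17.0 × 0.767908 = 13.0544
cement: 19.6 × (6/5) = 19.6 × 1.200000 = 23.5200
Index = Σ wᵢ·(p₁ᵢ/p₀ᵢ) = 22.5000 + 35.9346 + 10.8000 + 6.0000 + 13.0544 + 23.5200 = 111.8090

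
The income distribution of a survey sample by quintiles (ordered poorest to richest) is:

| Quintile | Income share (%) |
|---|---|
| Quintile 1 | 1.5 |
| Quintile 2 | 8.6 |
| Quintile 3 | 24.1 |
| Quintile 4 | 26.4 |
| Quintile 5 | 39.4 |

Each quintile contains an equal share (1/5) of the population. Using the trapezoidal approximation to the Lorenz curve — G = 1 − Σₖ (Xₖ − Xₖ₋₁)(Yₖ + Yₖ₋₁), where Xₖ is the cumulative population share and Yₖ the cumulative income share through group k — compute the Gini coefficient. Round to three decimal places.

0.374

Cumulative income shares Yₖ: 0.0150, 0.1010, 0.3420, 0.6060, 1.0000
Σ (Xₖ−Xₖ₋₁)(Yₖ+Yₖ₋₁) = (1/5)(0.0150+0.0000) + (1/5)(0.1010+0.0150) + (1/5)(0.3420+0.1010) + (1/5)(0.6060+0.3420) + (1/5)(1.0000+0.6060)
  = 0.0030 + 0.0232 + 0.0886 + 0.1896 + 0.3212 = 0.6256
G = 1 − 0.6256 = 0.3744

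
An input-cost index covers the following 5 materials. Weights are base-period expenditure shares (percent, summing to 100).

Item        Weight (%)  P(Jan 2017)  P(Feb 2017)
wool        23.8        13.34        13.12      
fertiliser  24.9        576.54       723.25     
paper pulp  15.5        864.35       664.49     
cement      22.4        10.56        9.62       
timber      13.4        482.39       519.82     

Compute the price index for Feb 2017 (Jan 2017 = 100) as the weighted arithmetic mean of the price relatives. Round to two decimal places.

wool: 23.8 × (13.12/13.34) = 23.8 × 0.983508 = 23.4075
fertiliser: 24.9 × (723.25/576.54) = 24.9 × 1.254466 = 31.2362
paper pulp: 15.5 × (664.49/864.35) = 15.5 × 0.768774 = 11.9160
cement: 22.4 × (9.62/10.56) = 22.4 × 0.910985 = 20.4061
timber: 13.4 × (519.82/482.39) = 13.4 × 1.077593 = 14.4397
Index = Σ wᵢ·(p₁ᵢ/p₀ᵢ) = 23.4075 + 31.2362 + 11.9160 + 20.4061 + 14.4397 = 101.4055

101.41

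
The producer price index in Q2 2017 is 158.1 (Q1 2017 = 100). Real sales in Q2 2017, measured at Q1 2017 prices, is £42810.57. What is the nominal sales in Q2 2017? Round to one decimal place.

67683.5

Nominal = Real × (Index/100) = 42810.57 × (158.1/100)
        = 42810.57 × 1.581 = 67683.5112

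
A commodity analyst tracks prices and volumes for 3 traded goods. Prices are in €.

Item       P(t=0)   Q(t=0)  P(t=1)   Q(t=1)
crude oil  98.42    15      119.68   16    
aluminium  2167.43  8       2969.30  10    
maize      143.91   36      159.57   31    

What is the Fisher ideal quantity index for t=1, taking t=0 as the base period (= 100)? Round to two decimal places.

Laspeyres component (base-period weights):
ΣP(t=0)Q(t=1) = 98.42×16 + 2167.43×10 + 143.91×31 = 1574.72 + 21674.3 + 4461.21 = 27710.23
ΣP(t=0)Q(t=0) = 98.42×15 + 2167.43×8 + 143.91×36 = 1476.3 + 17339.44 + 5180.76 = 23996.5
L = 27710.23 / 23996.5 × 100 = 115.4761
Paasche component (current-period weights):
ΣP(t=1)Q(t=1) = 119.68×16 + 2969.30×10 + 159.57×31 = 1914.88 + 29693 + 4946.67 = 36554.55
ΣP(t=1)Q(t=0) = 119.68×15 + 2969.30×8 + 159.57×36 = 1795.2 + 23754.4 + 5744.52 = 31294.12
P = 36554.55 / 31294.12 × 100 = 116.8096
Fisher = √(L × P) = √(115.4761 × 116.8096) = 116.1410

116.14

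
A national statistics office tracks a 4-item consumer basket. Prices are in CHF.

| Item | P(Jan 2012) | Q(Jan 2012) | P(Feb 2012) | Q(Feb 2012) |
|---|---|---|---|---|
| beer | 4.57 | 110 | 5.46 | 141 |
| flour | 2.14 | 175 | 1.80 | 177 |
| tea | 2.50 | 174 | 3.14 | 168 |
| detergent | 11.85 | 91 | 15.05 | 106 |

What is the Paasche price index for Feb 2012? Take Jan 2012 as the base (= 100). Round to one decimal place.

119.0

Paasche price index uses current-period quantities as weights.
ΣP(Feb 2012)·Q(Feb 2012) = 5.46×141 + 1.80×177 + 3.14×168 + 15.05×106 = 769.86 + 318.6 + 527.52 + 1595.3 = 3211.28
ΣP(Jan 2012)·Q(Feb 2012) = 4.57×141 + 2.14×177 + 2.50×168 + 11.85×106 = 644.37 + 378.78 + 420 + 1256.1 = 2699.25
Index = 3211.28 / 2699.25 × 100 = 118.9693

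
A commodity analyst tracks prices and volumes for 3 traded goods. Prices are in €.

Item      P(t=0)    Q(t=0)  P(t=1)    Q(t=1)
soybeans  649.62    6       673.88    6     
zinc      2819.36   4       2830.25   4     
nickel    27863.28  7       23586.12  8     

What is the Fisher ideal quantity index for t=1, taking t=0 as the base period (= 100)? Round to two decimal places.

113.16

Laspeyres component (base-period weights):
ΣP(t=0)Q(t=1) = 649.62×6 + 2819.36×4 + 27863.28×8 = 3897.72 + 11277.44 + 222906.24 = 238081.4
ΣP(t=0)Q(t=0) = 649.62×6 + 2819.36×4 + 27863.28×7 = 3897.72 + 11277.44 + 195042.96 = 210218.12
L = 238081.4 / 210218.12 × 100 = 113.2545
Paasche component (current-period weights):
ΣP(t=1)Q(t=1) = 673.88×6 + 2830.25×4 + 23586.12×8 = 4043.28 + 11321 + 188688.96 = 204053.24
ΣP(t=1)Q(t=0) = 673.88×6 + 2830.25×4 + 23586.12×7 = 4043.28 + 11321 + 165102.84 = 180467.12
P = 204053.24 / 180467.12 × 100 = 113.0695
Fisher = √(L × P) = √(113.2545 × 113.0695) = 113.1619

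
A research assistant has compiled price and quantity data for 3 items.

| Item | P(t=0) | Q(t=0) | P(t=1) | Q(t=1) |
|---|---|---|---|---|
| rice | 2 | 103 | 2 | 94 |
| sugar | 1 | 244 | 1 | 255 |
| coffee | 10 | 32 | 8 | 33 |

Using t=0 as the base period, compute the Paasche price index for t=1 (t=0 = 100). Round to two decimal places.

91.46

Paasche price index uses current-period quantities as weights.
ΣP(t=1)·Q(t=1) = 2×94 + 1×255 + 8×33 = 188 + 255 + 264 = 707
ΣP(t=0)·Q(t=1) = 2×94 + 1×255 + 10×33 = 188 + 255 + 330 = 773
Index = 707 / 773 × 100 = 91.4618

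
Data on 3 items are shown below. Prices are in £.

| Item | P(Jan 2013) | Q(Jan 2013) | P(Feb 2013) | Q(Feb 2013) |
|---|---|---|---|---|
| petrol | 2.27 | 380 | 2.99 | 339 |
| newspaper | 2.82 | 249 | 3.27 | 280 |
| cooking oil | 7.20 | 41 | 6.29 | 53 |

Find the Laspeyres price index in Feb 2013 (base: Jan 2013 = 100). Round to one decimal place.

Laspeyres price index uses base-period quantities as weights.
ΣP(Feb 2013)·Q(Jan 2013) = 2.99×380 + 3.27×249 + 6.29×41 = 1136.2 + 814.23 + 257.89 = 2208.32
ΣP(Jan 2013)·Q(Jan 2013) = 2.27×380 + 2.82×249 + 7.20×41 = 862.6 + 702.18 + 295.2 = 1859.98
Index = 2208.32 / 1859.98 × 100 = 118.7282

118.7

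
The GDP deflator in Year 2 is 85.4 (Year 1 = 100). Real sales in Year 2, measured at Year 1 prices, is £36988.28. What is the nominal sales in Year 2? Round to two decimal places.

31587.99

Nominal = Real × (Index/100) = 36988.28 × (85.4/100)
        = 36988.28 × 0.854 = 31587.9911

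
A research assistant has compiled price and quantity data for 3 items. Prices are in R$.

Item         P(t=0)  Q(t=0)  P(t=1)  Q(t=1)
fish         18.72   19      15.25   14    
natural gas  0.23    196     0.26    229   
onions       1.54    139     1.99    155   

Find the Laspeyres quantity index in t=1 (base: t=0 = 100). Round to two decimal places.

Laspeyres quantity index uses base-period prices as weights.
ΣP(t=0)·Q(t=1) = 18.72×14 + 0.23×229 + 1.54×155 = 262.08 + 52.67 + 238.7 = 553.45
ΣP(t=0)·Q(t=0) = 18.72×19 + 0.23×196 + 1.54×139 = 355.68 + 45.08 + 214.06 = 614.82
Index = 553.45 / 614.82 × 100 = 90.0182

90.02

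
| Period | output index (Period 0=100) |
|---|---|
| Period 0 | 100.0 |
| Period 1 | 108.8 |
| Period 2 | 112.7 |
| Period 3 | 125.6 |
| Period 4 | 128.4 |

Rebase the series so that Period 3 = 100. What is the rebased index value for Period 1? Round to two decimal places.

Rebased(Period 1) = 108.8 / 125.6 × 100 = 86.6242

86.62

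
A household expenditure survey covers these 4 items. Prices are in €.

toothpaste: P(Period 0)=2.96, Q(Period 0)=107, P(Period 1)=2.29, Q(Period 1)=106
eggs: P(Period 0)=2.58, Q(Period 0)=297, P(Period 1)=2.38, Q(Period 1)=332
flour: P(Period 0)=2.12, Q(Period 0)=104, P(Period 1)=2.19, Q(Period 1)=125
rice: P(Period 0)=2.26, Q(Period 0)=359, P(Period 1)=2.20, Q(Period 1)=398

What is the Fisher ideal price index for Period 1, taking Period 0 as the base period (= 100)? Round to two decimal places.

Laspeyres component (base-period weights):
ΣP(Period 1)Q(Period 0) = 2.29×107 + 2.38×297 + 2.19×104 + 2.20×359 = 245.03 + 706.86 + 227.76 + 789.8 = 1969.45
ΣP(Period 0)Q(Period 0) = 2.96×107 + 2.58×297 + 2.12×104 + 2.26×359 = 316.72 + 766.26 + 220.48 + 811.34 = 2114.8
L = 1969.45 / 2114.8 × 100 = 93.1270
Paasche component (current-period weights):
ΣP(Period 1)Q(Period 1) = 2.29×106 + 2.38×332 + 2.19×125 + 2.20×398 = 242.74 + 790.16 + 273.75 + 875.6 = 2182.25
ΣP(Period 0)Q(Period 1) = 2.96×106 + 2.58×332 + 2.12×125 + 2.26×398 = 313.76 + 856.56 + 265 + 899.48 = 2334.8
P = 2182.25 / 2334.8 × 100 = 93.4662
Fisher = √(L × P) = √(93.1270 × 93.4662) = 93.2965

93.30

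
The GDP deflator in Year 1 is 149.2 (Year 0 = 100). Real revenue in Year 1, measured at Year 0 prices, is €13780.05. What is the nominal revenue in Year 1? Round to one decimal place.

Nominal = Real × (Index/100) = 13780.05 × (149.2/100)
        = 13780.05 × 1.492 = 20559.8346

20559.8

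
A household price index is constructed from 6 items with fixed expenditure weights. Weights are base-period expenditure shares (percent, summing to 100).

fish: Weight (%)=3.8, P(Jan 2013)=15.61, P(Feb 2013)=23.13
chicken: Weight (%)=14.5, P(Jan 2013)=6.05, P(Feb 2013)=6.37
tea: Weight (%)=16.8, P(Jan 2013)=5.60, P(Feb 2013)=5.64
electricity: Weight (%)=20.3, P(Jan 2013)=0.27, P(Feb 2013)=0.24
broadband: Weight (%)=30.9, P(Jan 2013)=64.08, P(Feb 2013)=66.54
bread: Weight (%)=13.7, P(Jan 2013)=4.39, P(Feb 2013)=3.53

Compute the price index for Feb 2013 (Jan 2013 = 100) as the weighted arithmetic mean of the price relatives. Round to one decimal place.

fish: 3.8 × (23.13/15.61) = 3.8 × 1.481742 = 5.6306
chicken: 14.5 × (6.37/6.05) = 14.5 × 1.052893 = 15.2669
tea: 16.8 × (5.64/5.60) = 16.8 × 1.007143 = 16.9200
electricity: 20.3 × (0.24/0.27) = 20.3 × 0.888889 = 18.0444
broadband: 30.9 × (66.54/64.08) = 30.9 × 1.038390 = 32.0862
bread: 13.7 × (3.53/4.39) = 13.7 × 0.804100 = 11.0162
Index = Σ wᵢ·(p₁ᵢ/p₀ᵢ) = 5.6306 + 15.2669 + 16.9200 + 18.0444 + 32.0862 + 11.0162 = 98.9644

99.0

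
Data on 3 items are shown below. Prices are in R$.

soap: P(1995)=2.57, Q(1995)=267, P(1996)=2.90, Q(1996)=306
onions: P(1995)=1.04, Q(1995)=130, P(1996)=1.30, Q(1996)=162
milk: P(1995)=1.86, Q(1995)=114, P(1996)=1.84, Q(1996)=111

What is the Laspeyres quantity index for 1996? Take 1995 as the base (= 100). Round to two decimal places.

Laspeyres quantity index uses base-period prices as weights.
ΣP(1995)·Q(1996) = 2.57×306 + 1.04×162 + 1.86×111 = 786.42 + 168.48 + 206.46 = 1161.36
ΣP(1995)·Q(1995) = 2.57×267 + 1.04×130 + 1.86×114 = 686.19 + 135.2 + 212.04 = 1033.43
Index = 1161.36 / 1033.43 × 100 = 112.3792

112.38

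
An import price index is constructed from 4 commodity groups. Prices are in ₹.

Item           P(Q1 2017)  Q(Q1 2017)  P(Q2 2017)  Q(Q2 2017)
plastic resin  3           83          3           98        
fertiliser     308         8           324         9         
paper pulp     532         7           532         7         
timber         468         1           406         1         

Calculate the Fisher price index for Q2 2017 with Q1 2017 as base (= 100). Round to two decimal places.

Laspeyres component (base-period weights):
ΣP(Q2 2017)Q(Q1 2017) = 3×83 + 324×8 + 532×7 + 406×1 = 249 + 2592 + 3724 + 406 = 6971
ΣP(Q1 2017)Q(Q1 2017) = 3×83 + 308×8 + 532×7 + 468×1 = 249 + 2464 + 3724 + 468 = 6905
L = 6971 / 6905 × 100 = 100.9558
Paasche component (current-period weights):
ΣP(Q2 2017)Q(Q2 2017) = 3×98 + 324×9 + 532×7 + 406×1 = 294 + 2916 + 3724 + 406 = 7340
ΣP(Q1 2017)Q(Q2 2017) = 3×98 + 308×9 + 532×7 + 468×1 = 294 + 2772 + 3724 + 468 = 7258
P = 7340 / 7258 × 100 = 101.1298
Fisher = √(L × P) = √(100.9558 × 101.1298) = 101.0428

101.04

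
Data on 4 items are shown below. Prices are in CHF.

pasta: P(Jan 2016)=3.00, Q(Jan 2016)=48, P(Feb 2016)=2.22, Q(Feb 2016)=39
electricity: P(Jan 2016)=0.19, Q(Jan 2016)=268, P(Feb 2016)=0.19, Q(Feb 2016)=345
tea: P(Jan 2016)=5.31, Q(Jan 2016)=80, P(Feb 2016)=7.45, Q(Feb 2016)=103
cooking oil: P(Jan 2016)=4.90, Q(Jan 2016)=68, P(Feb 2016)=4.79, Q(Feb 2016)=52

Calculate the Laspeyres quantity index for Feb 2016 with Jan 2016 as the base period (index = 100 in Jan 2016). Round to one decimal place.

Laspeyres quantity index uses base-period prices as weights.
ΣP(Jan 2016)·Q(Feb 2016) = 3.00×39 + 0.19×345 + 5.31×103 + 4.90×52 = 117 + 65.55 + 546.93 + 254.8 = 984.28
ΣP(Jan 2016)·Q(Jan 2016) = 3.00×48 + 0.19×268 + 5.31×80 + 4.90×68 = 144 + 50.92 + 424.8 + 333.2 = 952.92
Index = 984.28 / 952.92 × 100 = 103.2909

103.3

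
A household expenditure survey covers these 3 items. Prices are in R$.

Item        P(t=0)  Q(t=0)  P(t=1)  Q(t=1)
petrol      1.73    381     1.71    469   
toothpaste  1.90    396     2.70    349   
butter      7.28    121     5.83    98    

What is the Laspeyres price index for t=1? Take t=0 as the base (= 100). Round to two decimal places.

105.83

Laspeyres price index uses base-period quantities as weights.
ΣP(t=1)·Q(t=0) = 1.71×381 + 2.70×396 + 5.83×121 = 651.51 + 1069.2 + 705.43 = 2426.14
ΣP(t=0)·Q(t=0) = 1.73×381 + 1.90×396 + 7.28×121 = 659.13 + 752.4 + 880.88 = 2292.41
Index = 2426.14 / 2292.41 × 100 = 105.8336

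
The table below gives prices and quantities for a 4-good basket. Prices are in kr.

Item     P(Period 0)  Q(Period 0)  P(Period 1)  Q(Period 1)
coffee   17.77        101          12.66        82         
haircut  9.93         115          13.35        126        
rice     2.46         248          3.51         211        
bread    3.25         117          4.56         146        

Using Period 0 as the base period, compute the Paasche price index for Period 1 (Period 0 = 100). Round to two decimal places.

Paasche price index uses current-period quantities as weights.
ΣP(Period 1)·Q(Period 1) = 12.66×82 + 13.35×126 + 3.51×211 + 4.56×146 = 1038.12 + 1682.1 + 740.61 + 665.76 = 4126.59
ΣP(Period 0)·Q(Period 1) = 17.77×82 + 9.93×126 + 2.46×211 + 3.25×146 = 1457.14 + 1251.18 + 519.06 + 474.5 = 3701.88
Index = 4126.59 / 3701.88 × 100 = 111.4728

111.47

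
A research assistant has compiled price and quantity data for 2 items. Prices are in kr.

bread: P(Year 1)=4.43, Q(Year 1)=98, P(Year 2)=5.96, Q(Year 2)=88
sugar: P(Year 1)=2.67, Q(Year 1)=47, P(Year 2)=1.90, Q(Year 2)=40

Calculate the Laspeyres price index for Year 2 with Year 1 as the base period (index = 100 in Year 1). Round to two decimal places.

Laspeyres price index uses base-period quantities as weights.
ΣP(Year 2)·Q(Year 1) = 5.96×98 + 1.90×47 = 584.08 + 89.3 = 673.38
ΣP(Year 1)·Q(Year 1) = 4.43×98 + 2.67×47 = 434.14 + 125.49 = 559.63
Index = 673.38 / 559.63 × 100 = 120.3259

120.33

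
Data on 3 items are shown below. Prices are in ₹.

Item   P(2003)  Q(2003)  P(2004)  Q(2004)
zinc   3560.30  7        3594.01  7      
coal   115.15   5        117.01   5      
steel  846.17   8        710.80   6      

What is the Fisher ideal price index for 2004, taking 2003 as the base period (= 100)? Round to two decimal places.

Laspeyres component (base-period weights):
ΣP(2004)Q(2003) = 3594.01×7 + 117.01×5 + 710.80×8 = 25158.07 + 585.05 + 5686.4 = 31429.52
ΣP(2003)Q(2003) = 3560.30×7 + 115.15×5 + 846.17×8 = 24922.1 + 575.75 + 6769.36 = 32267.21
L = 31429.52 / 32267.21 × 100 = 97.4039
Paasche component (current-period weights):
ΣP(2004)Q(2004) = 3594.01×7 + 117.01×5 + 710.80×6 = 25158.07 + 585.05 + 4264.8 = 30007.92
ΣP(2003)Q(2004) = 3560.30×7 + 115.15×5 + 846.17×6 = 24922.1 + 575.75 + 5077.02 = 30574.87
P = 30007.92 / 30574.87 × 100 = 98.1457
Fisher = √(L × P) = √(97.4039 × 98.1457) = 97.7741

97.77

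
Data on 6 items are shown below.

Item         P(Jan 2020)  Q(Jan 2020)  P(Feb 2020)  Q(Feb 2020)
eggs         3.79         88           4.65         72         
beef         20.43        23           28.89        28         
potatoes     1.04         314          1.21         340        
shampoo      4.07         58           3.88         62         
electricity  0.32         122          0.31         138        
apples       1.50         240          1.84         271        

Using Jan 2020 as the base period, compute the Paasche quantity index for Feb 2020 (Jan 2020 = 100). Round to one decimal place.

108.3

Paasche quantity index uses current-period prices as weights.
ΣP(Feb 2020)·Q(Feb 2020) = 4.65×72 + 28.89×28 + 1.21×340 + 3.88×62 + 0.31×138 + 1.84×271 = 334.8 + 808.92 + 411.4 + 240.56 + 42.78 + 498.64 = 2337.1
ΣP(Feb 2020)·Q(Jan 2020) = 4.65×88 + 28.89×23 + 1.21×314 + 3.88×58 + 0.31×122 + 1.84×240 = 409.2 + 664.47 + 379.94 + 225.04 + 37.82 + 441.6 = 2158.07
Index = 2337.1 / 2158.07 × 100 = 108.2958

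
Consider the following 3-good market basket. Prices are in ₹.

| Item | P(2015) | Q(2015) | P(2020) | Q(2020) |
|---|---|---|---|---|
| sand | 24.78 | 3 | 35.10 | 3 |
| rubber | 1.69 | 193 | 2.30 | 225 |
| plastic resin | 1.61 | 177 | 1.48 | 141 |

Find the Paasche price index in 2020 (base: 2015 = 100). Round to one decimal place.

Paasche price index uses current-period quantities as weights.
ΣP(2020)·Q(2020) = 35.10×3 + 2.30×225 + 1.48×141 = 105.3 + 517.5 + 208.68 = 831.48
ΣP(2015)·Q(2020) = 24.78×3 + 1.69×225 + 1.61×141 = 74.34 + 380.25 + 227.01 = 681.6
Index = 831.48 / 681.6 × 100 = 121.9894

122.0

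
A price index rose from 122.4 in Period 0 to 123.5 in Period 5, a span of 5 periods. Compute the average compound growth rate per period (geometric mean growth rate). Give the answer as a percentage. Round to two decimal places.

Growth factor = (123.5/122.4)^(1/5) = (1.008987)^(1/5) = 1.001791
Growth rate = 1.001791 − 1 = 0.001791 = 0.1791%

0.18%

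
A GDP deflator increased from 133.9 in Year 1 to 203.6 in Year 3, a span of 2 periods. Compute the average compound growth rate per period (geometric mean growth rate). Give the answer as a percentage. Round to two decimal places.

Growth factor = (203.6/133.9)^(1/2) = (1.520538)^(1/2) = 1.233101
Growth rate = 1.233101 − 1 = 0.233101 = 23.3101%

23.31%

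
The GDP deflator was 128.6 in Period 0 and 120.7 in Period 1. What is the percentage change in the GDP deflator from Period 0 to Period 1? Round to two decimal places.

-6.14%

Change = (120.7 − 128.6) / 128.6 × 100
       = -7.9 / 128.6 × 100 = -6.1431%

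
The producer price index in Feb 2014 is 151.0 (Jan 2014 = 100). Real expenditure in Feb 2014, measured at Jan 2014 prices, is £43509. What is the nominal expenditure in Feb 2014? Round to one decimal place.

Nominal = Real × (Index/100) = 43509 × (151.0/100)
        = 43509 × 1.510 = 65698.5900

65698.6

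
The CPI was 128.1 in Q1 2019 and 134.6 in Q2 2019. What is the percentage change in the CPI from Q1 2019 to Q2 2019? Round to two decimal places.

Change = (134.6 − 128.1) / 128.1 × 100
       = 6.5 / 128.1 × 100 = 5.0742%

5.07%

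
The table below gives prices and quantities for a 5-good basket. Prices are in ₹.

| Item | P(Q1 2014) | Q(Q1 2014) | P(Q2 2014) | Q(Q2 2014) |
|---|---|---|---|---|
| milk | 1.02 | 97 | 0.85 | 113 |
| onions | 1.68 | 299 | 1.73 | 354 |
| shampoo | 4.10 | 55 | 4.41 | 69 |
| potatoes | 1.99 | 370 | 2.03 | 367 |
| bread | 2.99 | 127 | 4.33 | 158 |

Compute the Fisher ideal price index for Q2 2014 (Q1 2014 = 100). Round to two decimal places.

Laspeyres component (base-period weights):
ΣP(Q2 2014)Q(Q1 2014) = 0.85×97 + 1.73×299 + 4.41×55 + 2.03×370 + 4.33×127 = 82.45 + 517.27 + 242.55 + 751.1 + 549.91 = 2143.28
ΣP(Q1 2014)Q(Q1 2014) = 1.02×97 + 1.68×299 + 4.10×55 + 1.99×370 + 2.99×127 = 98.94 + 502.32 + 225.5 + 736.3 + 379.73 = 1942.79
L = 2143.28 / 1942.79 × 100 = 110.3197
Paasche component (current-period weights):
ΣP(Q2 2014)Q(Q2 2014) = 0.85×113 + 1.73×354 + 4.41×69 + 2.03×367 + 4.33×158 = 96.05 + 612.42 + 304.29 + 745.01 + 684.14 = 2441.91
ΣP(Q1 2014)Q(Q2 2014) = 1.02×113 + 1.68×354 + 4.10×69 + 1.99×367 + 2.99×158 = 115.26 + 594.72 + 282.9 + 730.33 + 472.42 = 2195.63
P = 2441.91 / 2195.63 × 100 = 111.2168
Fisher = √(L × P) = √(110.3197 × 111.2168) = 110.7674

110.77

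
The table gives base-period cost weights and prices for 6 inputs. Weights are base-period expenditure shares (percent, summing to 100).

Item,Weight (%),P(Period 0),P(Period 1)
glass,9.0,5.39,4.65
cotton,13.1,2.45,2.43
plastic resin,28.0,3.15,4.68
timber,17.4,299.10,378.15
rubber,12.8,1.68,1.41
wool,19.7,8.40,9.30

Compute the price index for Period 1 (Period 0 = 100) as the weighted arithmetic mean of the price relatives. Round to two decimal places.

glass: 9.0 × (4.65/5.39) = 9.0 × 0.862709 = 7.7644
cotton: 13.1 × (2.43/2.45) = 13.1 × 0.991837 = 12.9931
plastic resin: 28.0 × (4.68/3.15) = 28.0 × 1.485714 = 41.6000
timber: 17.4 × (378.15/299.10) = 17.4 × 1.264293 = 21.9987
rubber: 12.8 × (1.41/1.68) = 12.8 × 0.839286 = 10.7429
wool: 19.7 × (9.30/8.40) = 19.7 × 1.107143 = 21.8107
Index = Σ wᵢ·(p₁ᵢ/p₀ᵢ) = 7.7644 + 12.9931 + 41.6000 + 21.9987 + 10.7429 + 21.8107 = 116.9097

116.91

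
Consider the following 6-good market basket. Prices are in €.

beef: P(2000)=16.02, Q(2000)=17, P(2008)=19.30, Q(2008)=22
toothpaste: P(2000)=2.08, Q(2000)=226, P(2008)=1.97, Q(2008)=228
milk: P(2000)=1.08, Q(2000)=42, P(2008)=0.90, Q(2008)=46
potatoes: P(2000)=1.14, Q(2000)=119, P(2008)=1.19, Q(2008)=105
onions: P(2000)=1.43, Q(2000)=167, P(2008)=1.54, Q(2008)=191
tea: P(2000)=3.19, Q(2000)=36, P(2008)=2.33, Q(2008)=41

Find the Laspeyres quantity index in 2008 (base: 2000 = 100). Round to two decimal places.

Laspeyres quantity index uses base-period prices as weights.
ΣP(2000)·Q(2008) = 16.02×22 + 2.08×228 + 1.08×46 + 1.14×105 + 1.43×191 + 3.19×41 = 352.44 + 474.24 + 49.68 + 119.7 + 273.13 + 130.79 = 1399.98
ΣP(2000)·Q(2000) = 16.02×17 + 2.08×226 + 1.08×42 + 1.14×119 + 1.43×167 + 3.19×36 = 272.34 + 470.08 + 45.36 + 135.66 + 238.81 + 114.84 = 1277.09
Index = 1399.98 / 1277.09 × 100 = 109.6227

109.62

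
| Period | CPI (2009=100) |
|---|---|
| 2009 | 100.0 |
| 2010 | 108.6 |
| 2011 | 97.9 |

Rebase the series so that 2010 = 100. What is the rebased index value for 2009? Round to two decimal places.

Rebased(2009) = 100.0 / 108.6 × 100 = 92.0810

92.08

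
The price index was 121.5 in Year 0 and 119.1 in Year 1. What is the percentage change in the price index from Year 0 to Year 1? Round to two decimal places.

Change = (119.1 − 121.5) / 121.5 × 100
       = -2.4 / 121.5 × 100 = -1.9753%

-1.98%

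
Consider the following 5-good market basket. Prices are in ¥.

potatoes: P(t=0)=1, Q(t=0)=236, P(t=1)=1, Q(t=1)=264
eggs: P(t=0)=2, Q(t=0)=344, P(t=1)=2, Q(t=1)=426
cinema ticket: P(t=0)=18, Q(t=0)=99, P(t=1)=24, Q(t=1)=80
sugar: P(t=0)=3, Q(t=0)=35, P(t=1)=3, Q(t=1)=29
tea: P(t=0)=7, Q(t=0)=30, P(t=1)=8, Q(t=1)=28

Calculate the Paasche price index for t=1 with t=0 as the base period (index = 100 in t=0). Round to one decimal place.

Paasche price index uses current-period quantities as weights.
ΣP(t=1)·Q(t=1) = 1×264 + 2×426 + 24×80 + 3×29 + 8×28 = 264 + 852 + 1920 + 87 + 224 = 3347
ΣP(t=0)·Q(t=1) = 1×264 + 2×426 + 18×80 + 3×29 + 7×28 = 264 + 852 + 1440 + 87 + 196 = 2839
Index = 3347 / 2839 × 100 = 117.8936

117.9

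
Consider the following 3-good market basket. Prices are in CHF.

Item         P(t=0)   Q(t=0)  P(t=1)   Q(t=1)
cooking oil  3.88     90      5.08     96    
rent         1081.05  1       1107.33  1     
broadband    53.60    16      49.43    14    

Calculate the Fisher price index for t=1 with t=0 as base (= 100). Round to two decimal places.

103.36

Laspeyres component (base-period weights):
ΣP(t=1)Q(t=0) = 5.08×90 + 1107.33×1 + 49.43×16 = 457.2 + 1107.33 + 790.88 = 2355.41
ΣP(t=0)Q(t=0) = 3.88×90 + 1081.05×1 + 53.60×16 = 349.2 + 1081.05 + 857.6 = 2287.85
L = 2355.41 / 2287.85 × 100 = 102.9530
Paasche component (current-period weights):
ΣP(t=1)Q(t=1) = 5.08×96 + 1107.33×1 + 49.43×14 = 487.68 + 1107.33 + 692.02 = 2287.03
ΣP(t=0)Q(t=1) = 3.88×96 + 1081.05×1 + 53.60×14 = 372.48 + 1081.05 + 750.4 = 2203.93
P = 2287.03 / 2203.93 × 100 = 103.7705
Fisher = √(L × P) = √(102.9530 × 103.7705) = 103.3610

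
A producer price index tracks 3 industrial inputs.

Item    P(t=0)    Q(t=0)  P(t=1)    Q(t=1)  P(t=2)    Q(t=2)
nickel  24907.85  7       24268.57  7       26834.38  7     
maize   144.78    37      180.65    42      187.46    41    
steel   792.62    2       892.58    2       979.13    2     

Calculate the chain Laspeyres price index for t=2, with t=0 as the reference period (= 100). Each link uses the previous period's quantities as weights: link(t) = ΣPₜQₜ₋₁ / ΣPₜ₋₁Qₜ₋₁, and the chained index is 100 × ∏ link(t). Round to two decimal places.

Link t=0→t=1:
ΣP(t=1)Q(t=0) = 24268.57×7 + 180.65×37 + 892.58×2 = 169879.99 + 6684.05 + 1785.16 = 178349.2
ΣP(t=0)Q(t=0) = 24907.85×7 + 144.78×37 + 792.62×2 = 174354.95 + 5356.86 + 1585.24 = 181297.05
link = 178349.2/181297.05 = 0.983740
Link t=1→t=2:
ΣP(t=2)Q(t=1) = 26834.38×7 + 187.46×42 + 979.13×2 = 187840.66 + 7873.32 + 1958.26 = 197672.24
ΣP(t=1)Q(t=1) = 24268.57×7 + 180.65×42 + 892.58×2 = 169879.99 + 7587.3 + 1785.16 = 179252.45
link = 197672.24/179252.45 = 1.102759
Chained index = 100 × 0.983740 × 1.102759 = 108.4828

108.48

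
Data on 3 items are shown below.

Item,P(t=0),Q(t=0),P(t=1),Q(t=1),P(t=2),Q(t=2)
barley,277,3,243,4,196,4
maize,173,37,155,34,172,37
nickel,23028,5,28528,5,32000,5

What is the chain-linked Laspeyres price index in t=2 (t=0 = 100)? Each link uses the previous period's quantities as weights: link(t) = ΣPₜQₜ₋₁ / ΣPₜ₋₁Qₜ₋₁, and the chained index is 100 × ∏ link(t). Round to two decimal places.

Link t=0→t=1:
ΣP(t=1)Q(t=0) = 243×3 + 155×37 + 28528×5 = 729 + 5735 + 142640 = 149104
ΣP(t=0)Q(t=0) = 277×3 + 173×37 + 23028×5 = 831 + 6401 + 115140 = 122372
link = 149104/122372 = 1.218449
Link t=1→t=2:
ΣP(t=2)Q(t=1) = 196×4 + 172×34 + 32000×5 = 784 + 5848 + 160000 = 166632
ΣP(t=1)Q(t=1) = 243×4 + 155×34 + 28528×5 = 972 + 5270 + 142640 = 148882
link = 166632/148882 = 1.119222
Chained index = 100 × 1.218449 × 1.119222 = 136.3714

136.37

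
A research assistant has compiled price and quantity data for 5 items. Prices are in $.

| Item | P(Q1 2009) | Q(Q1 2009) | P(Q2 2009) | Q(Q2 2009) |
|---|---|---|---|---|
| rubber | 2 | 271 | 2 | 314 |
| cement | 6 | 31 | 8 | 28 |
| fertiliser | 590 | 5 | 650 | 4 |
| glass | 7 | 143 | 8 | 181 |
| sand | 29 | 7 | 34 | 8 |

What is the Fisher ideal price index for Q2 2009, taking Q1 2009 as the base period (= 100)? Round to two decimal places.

111.08

Laspeyres component (base-period weights):
ΣP(Q2 2009)Q(Q1 2009) = 2×271 + 8×31 + 650×5 + 8×143 + 34×7 = 542 + 248 + 3250 + 1144 + 238 = 5422
ΣP(Q1 2009)Q(Q1 2009) = 2×271 + 6×31 + 590×5 + 7×143 + 29×7 = 542 + 186 + 2950 + 1001 + 203 = 4882
L = 5422 / 4882 × 100 = 111.0610
Paasche component (current-period weights):
ΣP(Q2 2009)Q(Q2 2009) = 2×314 + 8×28 + 650×4 + 8×181 + 34×8 = 628 + 224 + 2600 + 1448 + 272 = 5172
ΣP(Q1 2009)Q(Q2 2009) = 2×314 + 6×28 + 590×4 + 7×181 + 29×8 = 628 + 168 + 2360 + 1267 + 232 = 4655
P = 5172 / 4655 × 100 = 111.1063
Fisher = √(L × P) = √(111.0610 × 111.1063) = 111.0837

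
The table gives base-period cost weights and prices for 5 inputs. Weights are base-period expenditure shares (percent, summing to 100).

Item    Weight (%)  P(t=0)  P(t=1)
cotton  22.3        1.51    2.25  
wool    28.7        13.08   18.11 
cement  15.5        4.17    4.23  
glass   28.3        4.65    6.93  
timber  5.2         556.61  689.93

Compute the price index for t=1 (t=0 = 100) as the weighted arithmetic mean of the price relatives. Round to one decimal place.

137.3

cotton: 22.3 × (2.25/1.51) = 22.3 × 1.490066 = 33.2285
wool: 28.7 × (18.11/13.08) = 28.7 × 1.384557 = 39.7368
cement: 15.5 × (4.23/4.17) = 15.5 × 1.014388 = 15.7230
glass: 28.3 × (6.93/4.65) = 28.3 × 1.490323 = 42.1761
timber: 5.2 × (689.93/556.61) = 5.2 × 1.239521 = 6.4455
Index = Σ wᵢ·(p₁ᵢ/p₀ᵢ) = 33.2285 + 39.7368 + 15.7230 + 42.1761 + 6.4455 = 137.3099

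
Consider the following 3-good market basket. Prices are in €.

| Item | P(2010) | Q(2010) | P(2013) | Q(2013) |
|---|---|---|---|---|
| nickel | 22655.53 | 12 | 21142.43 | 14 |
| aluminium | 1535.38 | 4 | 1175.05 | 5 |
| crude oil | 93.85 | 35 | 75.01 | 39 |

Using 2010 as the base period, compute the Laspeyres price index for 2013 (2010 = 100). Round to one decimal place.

Laspeyres price index uses base-period quantities as weights.
ΣP(2013)·Q(2010) = 21142.43×12 + 1175.05×4 + 75.01×35 = 253709.16 + 4700.2 + 2625.35 = 261034.71
ΣP(2010)·Q(2010) = 22655.53×12 + 1535.38×4 + 93.85×35 = 271866.36 + 6141.52 + 3284.75 = 281292.63
Index = 261034.71 / 281292.63 × 100 = 92.7983

92.8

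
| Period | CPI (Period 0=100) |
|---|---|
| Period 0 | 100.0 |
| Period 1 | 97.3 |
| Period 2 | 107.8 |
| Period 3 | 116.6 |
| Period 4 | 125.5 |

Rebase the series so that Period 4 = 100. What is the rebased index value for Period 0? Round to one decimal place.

Rebased(Period 0) = 100.0 / 125.5 × 100 = 79.6813

79.7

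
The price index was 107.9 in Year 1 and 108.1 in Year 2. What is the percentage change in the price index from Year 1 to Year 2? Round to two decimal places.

0.19%

Change = (108.1 − 107.9) / 107.9 × 100
       = 0.2 / 107.9 × 100 = 0.1854%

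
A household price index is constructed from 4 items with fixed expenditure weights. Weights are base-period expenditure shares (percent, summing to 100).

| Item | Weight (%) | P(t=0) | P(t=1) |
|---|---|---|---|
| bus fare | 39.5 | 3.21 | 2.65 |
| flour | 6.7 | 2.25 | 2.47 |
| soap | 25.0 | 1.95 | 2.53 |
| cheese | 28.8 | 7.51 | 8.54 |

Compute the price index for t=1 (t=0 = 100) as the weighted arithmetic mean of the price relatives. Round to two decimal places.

105.15

bus fare: 39.5 × (2.65/3.21) = 39.5 × 0.825545 = 32.6090
flour: 6.7 × (2.47/2.25) = 6.7 × 1.097778 = 7.3551
soap: 25.0 × (2.53/1.95) = 25.0 × 1.297436 = 32.4359
cheese: 28.8 × (8.54/7.51) = 28.8 × 1.137150 = 32.7499
Index = Σ wᵢ·(p₁ᵢ/p₀ᵢ) = 32.6090 + 7.3551 + 32.4359 + 32.7499 = 105.1500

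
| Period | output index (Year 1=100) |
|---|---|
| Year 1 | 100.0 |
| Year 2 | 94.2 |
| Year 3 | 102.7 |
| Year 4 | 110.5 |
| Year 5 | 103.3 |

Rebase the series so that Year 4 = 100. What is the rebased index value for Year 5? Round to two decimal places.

93.48

Rebased(Year 5) = 103.3 / 110.5 × 100 = 93.4842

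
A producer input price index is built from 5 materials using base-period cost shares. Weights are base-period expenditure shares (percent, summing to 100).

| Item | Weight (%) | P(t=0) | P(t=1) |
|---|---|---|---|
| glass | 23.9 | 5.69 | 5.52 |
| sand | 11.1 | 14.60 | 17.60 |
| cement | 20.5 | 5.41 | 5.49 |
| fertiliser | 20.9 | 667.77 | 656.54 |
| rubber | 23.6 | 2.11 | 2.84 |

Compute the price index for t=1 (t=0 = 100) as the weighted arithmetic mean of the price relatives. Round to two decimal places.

109.68

glass: 23.9 × (5.52/5.69) = 23.9 × 0.970123 = 23.1859
sand: 11.1 × (17.60/14.60) = 11.1 × 1.205479 = 13.3808
cement: 20.5 × (5.49/5.41) = 20.5 × 1.014787 = 20.8031
fertiliser: 20.9 × (656.54/667.77) = 20.9 × 0.983183 = 20.5485
rubber: 23.6 × (2.84/2.11) = 23.6 × 1.345972 = 31.7649
Index = Σ wᵢ·(p₁ᵢ/p₀ᵢ) = 23.1859 + 13.3808 + 20.8031 + 20.5485 + 31.7649 = 109.6834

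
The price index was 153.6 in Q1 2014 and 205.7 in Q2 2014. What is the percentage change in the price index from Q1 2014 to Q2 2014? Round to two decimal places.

33.92%

Change = (205.7 − 153.6) / 153.6 × 100
       = 52.1 / 153.6 × 100 = 33.9193%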